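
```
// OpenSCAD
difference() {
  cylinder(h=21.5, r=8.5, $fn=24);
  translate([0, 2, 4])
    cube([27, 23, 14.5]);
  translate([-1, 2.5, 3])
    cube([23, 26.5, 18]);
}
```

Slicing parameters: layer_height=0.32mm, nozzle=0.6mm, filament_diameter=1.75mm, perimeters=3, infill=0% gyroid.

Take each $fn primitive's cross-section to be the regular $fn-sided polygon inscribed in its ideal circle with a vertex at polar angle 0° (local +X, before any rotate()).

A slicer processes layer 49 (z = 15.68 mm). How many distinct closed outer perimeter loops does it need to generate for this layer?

1

At z = 15.68 mm: the r=8.5 cylinder gives a regular 24-gon of circumradius 8.5 (constant along its height); the cube at (0, 2) is present — its section is the full 27×23 rectangle; the cube at (-1, 2.5) is present — its section is the full 23×26.5 rectangle; Subtracting the remaining from the first: starting from the r=8.5 cylinder, the 27×23 cube at (0, 2) partially overlaps it — only the 39.36 mm² overlap (of its 621.00 mm²) is removed, clipping the outline; the 23×26.5 cube at (-1, 2.5) partially overlaps it — only the 5.93 mm² overlap (of its 609.50 mm²) is removed, clipping the outline — 1 connected region. The result has 1 disconnected region.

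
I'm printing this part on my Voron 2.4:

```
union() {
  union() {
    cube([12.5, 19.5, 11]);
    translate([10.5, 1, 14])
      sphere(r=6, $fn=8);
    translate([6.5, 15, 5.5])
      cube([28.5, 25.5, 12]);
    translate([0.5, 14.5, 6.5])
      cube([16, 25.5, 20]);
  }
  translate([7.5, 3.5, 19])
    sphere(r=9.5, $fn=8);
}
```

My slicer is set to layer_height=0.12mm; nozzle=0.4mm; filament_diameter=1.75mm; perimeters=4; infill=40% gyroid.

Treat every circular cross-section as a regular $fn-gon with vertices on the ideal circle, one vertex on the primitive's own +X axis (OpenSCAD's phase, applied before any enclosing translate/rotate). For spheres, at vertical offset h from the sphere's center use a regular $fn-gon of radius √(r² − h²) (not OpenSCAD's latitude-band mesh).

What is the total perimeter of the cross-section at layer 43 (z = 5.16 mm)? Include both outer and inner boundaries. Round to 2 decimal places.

At z = 5.16 mm: the cube is present — its section is the full 12.5×19.5 rectangle (perimeter 64.00 mm); the sphere at (10.5, 1) is absent (|z−center|=8.840 > r=6); the cube at (6.5, 15) does not reach this height (z outside [5.5, 17.5]); the cube at (0.5, 14.5) does not reach this height (z outside [6.5, 26.5]); Merging all regions: only the 12.5×19.5 cube is present, so the union is just that shape — boundary = 64.00 mm; the sphere at (7.5, 3.5) is not intersected at this z (|z−center|=13.840 > r=9.5); Merging all regions: only that combined region is present, so the union is just that shape — boundary = 64.00 mm. Overall, the cross-section is a single solid region. Total boundary length (outer) = 64.00 mm.

64.00 mm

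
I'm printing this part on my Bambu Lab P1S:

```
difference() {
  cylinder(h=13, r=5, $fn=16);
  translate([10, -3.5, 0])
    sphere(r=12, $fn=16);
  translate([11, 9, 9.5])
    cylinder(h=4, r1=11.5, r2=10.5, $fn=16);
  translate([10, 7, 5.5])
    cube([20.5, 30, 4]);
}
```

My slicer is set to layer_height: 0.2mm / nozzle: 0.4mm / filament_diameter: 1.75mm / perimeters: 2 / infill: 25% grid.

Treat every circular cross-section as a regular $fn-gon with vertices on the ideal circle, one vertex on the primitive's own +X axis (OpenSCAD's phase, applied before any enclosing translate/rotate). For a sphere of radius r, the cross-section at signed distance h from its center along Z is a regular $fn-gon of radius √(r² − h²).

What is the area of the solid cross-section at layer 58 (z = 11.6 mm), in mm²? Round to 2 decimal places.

At z = 11.6 mm: the r=5 cylinder gives a regular 16-gon of circumradius 5 (constant along its height) (area = (16/2)·5.000²·sin(360°/16) = 76.54 mm²); the sphere at (10, -3.5): section is a regular 16-gon, circumradius = √(r²−h²) = √(12²−11.6²) = 3.072 (area = (16/2)·3.072²·sin(360°/16) = 28.90 mm²); the cone at (11, 9) (r1=11.5→r2=10.5) has section circumradius 10.975 here — a regular 16-gon (area = (16/2)·10.975²·sin(360°/16) = 368.76 mm²); the cube at (10, 7) is not intersected at this z (z outside [5.5, 9.5]); Subtracting the remaining from the first: starting from the r=5 cylinder (76.54 mm²), the r=12 sphere at (10, -3.5) misses the remaining region (no effect); the cone at (11, 9) partially overlaps it — only the 6.58 mm² overlap (of its 368.76 mm²) is removed, clipping the outline — area = 69.96 mm². Overall, the cross-section is a single solid region. Net area = 69.96 mm².

69.96 mm²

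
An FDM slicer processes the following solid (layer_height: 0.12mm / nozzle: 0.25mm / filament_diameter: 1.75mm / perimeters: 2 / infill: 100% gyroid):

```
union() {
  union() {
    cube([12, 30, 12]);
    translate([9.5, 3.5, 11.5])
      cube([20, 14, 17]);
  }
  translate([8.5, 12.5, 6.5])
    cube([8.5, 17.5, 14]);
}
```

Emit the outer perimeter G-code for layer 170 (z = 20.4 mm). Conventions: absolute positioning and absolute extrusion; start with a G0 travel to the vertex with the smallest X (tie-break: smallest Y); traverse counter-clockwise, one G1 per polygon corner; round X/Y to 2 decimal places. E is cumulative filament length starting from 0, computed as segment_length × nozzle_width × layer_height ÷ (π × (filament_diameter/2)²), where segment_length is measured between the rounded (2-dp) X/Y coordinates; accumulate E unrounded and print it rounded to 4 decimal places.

At z = 20.4 mm: the cube is absent (z outside [0, 12]); the cube at (9.5, 3.5) is present — its section is the full 20×14 rectangle; Taking the union: only the 20×14 cube at (9.5, 3.5) is present, so the union is just that shape — 1 connected region; the cube at (8.5, 12.5) (footprint 8.5×17.5) is included at this height; Merging all regions: the regions partially overlap (shared area 37.50 mm²), so overlapping operands fuse into one piece — 1 connected region. The outline is a single polygon with 8 vertices. Extrusion per mm of travel: 0.25 × 0.12 / (π × 0.875²) = 0.012473. Accumulating E over each segment gives final E = 1.1849.

G0 X8.50 Y12.50 Z20.40
G1 X9.50 Y12.50 E0.0125
G1 X9.50 Y3.50 E0.1247
G1 X29.50 Y3.50 E0.3742
G1 X29.50 Y17.50 E0.5488
G1 X17.00 Y17.50 E0.7047
G1 X17.00 Y30.00 E0.8606
G1 X8.50 Y30.00 E0.9666
G1 X8.50 Y12.50 E1.1849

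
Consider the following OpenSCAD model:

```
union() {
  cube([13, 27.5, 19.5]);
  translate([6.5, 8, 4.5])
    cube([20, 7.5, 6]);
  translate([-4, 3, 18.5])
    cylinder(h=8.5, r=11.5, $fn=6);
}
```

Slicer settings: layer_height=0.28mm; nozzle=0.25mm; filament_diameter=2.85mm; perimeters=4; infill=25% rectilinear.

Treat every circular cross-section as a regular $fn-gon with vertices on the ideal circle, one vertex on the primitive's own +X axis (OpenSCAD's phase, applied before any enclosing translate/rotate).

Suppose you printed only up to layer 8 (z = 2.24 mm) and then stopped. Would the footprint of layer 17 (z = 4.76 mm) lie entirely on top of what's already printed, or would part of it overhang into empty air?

part overhangs

Compare the two slices. At z = 2.24: the 13×27.5 cube contributes its full rectangle (area 357.50 mm²); the cube at (6.5, 8) does not reach this height (z outside [4.5, 10.5]); the cylinder at (-4, 3) is absent (z outside [18.5, 27]); Merging all regions: only the 13×27.5 cube is present, so the union is just that shape — area = 357.50 mm². At z = 4.76: the 13×27.5 cube contributes its full rectangle (area 357.50 mm²); the cube at (6.5, 8) is present — its section is the full 20×7.5 rectangle (area 150.00 mm²); the cylinder at (-4, 3) is absent (z outside [18.5, 27]); Combining (union): the regions partially overlap — summed areas 507.50 mm² minus the doubly-counted overlap 48.75 mm² gives 458.75 mm² — area = 458.75 mm². Checking containment: at z = 4.76 the cross-section extends beyond the z = 2.24 cross-section by about 101.25 mm².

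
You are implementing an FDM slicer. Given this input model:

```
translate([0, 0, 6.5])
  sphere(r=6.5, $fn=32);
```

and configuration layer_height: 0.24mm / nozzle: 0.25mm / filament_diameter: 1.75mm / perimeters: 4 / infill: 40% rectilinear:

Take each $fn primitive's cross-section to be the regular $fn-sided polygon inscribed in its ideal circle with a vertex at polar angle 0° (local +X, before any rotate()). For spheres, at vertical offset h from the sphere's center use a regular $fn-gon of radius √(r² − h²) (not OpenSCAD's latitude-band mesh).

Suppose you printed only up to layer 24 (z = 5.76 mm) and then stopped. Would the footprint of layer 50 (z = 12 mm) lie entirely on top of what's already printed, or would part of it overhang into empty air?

entirely on top

Compare the two slices. At z = 5.76: the sphere: section is a regular 32-gon, circumradius = √(r²−h²) = √(6.5²−0.74²) = 6.458 (area = (32/2)·6.458²·sin(360°/32) = 130.17 mm²). At z = 12: the r=6.5 sphere contributes a regular 32-gon of circumradius √(6.5²−5.5²) = 3.464 (area = (32/2)·3.464²·sin(360°/32) = 37.46 mm²). Checking containment: the cross-section at z = 12 is a subset of the cross-section at z = 5.76.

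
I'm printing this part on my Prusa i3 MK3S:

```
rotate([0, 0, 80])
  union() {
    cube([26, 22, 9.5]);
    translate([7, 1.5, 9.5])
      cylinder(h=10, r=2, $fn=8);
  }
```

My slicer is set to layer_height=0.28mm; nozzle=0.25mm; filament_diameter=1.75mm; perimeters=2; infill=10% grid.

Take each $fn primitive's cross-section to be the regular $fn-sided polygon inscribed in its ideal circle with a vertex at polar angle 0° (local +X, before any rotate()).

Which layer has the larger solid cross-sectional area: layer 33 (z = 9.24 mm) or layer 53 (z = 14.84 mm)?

layer 33 (z = 9.24 mm)

Layer 33 (z = 9.24): the cube is present — its section is the full 26×22 rectangle (area 572.00 mm²); the cylinder at (7, 1.5) is not intersected at this z (z outside [9.5, 19.5]); Taking the union: only the 26×22 cube is present, so the union is just that shape — area = 572.00 mm²; (rotated 80° about Z; rotation is an isometry so areas/perimeters/island counts are preserved). So its area = 572.00 mm². Layer 53 (z = 14.84): the cube is absent (z outside [0, 9.5]); the r=2 cylinder at (7, 1.5) gives a regular 8-gon of circumradius 2 (constant along its height) (area = (8/2)·2.000²·sin(360°/8) = 11.31 mm²); Merging all regions: only the r=2 cylinder at (7, 1.5) is present, so the union is just that shape — area = 11.31 mm²; (whole slice rotated 80° about Z — lengths, areas and connectivity unchanged). So its area = 11.31 mm². Layer 33 is larger (572.00 vs 11.31 mm²).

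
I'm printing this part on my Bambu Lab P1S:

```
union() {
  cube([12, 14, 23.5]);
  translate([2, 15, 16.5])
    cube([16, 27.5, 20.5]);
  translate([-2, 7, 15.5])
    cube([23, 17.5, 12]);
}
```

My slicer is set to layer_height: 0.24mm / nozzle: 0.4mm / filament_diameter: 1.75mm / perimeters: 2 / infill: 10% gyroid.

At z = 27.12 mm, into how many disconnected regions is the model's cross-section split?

1

At z = 27.12 mm: the cube does not reach this height (z outside [0, 23.5]); the cube at (2, 15) is present — its section is the full 16×27.5 rectangle; the 23×17.5 cube at (-2, 7) contributes its full rectangle; Merging all regions: the regions partially overlap (shared area 152.00 mm²), so overlapping operands fuse into one piece — 1 connected region. The result has 1 disconnected region.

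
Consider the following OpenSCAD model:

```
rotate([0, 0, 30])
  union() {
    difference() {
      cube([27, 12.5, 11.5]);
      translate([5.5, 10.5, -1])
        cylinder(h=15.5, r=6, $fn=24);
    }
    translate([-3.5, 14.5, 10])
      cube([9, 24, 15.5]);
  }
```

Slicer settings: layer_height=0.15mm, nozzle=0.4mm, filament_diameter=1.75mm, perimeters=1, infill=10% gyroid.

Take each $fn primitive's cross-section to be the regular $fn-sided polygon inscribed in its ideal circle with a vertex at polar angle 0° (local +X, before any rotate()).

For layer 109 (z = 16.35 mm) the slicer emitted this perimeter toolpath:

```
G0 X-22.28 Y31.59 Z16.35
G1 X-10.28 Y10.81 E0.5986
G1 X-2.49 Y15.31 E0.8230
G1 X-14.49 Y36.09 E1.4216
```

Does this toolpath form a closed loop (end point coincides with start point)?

Start point (G0): (-22.28, 31.59). End point (last G1): the path does not return to the start — open.

no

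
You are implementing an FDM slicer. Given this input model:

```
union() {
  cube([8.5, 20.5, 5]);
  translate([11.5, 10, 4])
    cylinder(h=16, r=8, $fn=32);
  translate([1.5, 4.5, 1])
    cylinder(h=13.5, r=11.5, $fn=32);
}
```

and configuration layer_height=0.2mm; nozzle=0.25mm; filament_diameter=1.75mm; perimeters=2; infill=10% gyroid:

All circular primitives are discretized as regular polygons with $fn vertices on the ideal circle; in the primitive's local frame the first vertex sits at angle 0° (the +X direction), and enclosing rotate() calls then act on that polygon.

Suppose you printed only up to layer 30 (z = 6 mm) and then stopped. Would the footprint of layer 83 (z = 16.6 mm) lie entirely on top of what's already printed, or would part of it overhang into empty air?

Compare the two slices. At z = 6: the cube is absent (z outside [0, 5]); the r=8 cylinder at (11.5, 10) gives a regular 32-gon of circumradius 8 (constant along its height) (area = (32/2)·8.000²·sin(360°/32) = 199.77 mm²); the r=11.5 cylinder at (1.5, 4.5) contributes a regular 32-gon of circumradius 11.5 (area = (32/2)·11.500²·sin(360°/32) = 412.81 mm²); Combining (union): the regions partially overlap — summed areas 612.58 mm² minus the doubly-counted overlap 85.71 mm² gives 526.87 mm² — area = 526.87 mm². At z = 16.6: the cube is absent (z outside [0, 5]); the r=8 cylinder at (11.5, 10) gives a regular 32-gon of circumradius 8 (constant along its height) (area = (32/2)·8.000²·sin(360°/32) = 199.77 mm²); the cylinder at (1.5, 4.5) is absent (z outside [1, 14.5]); Merging all regions: only the r=8 cylinder at (11.5, 10) is present, so the union is just that shape — area = 199.77 mm². Checking containment: the cross-section at z = 16.6 is a subset of the cross-section at z = 6.

entirely on top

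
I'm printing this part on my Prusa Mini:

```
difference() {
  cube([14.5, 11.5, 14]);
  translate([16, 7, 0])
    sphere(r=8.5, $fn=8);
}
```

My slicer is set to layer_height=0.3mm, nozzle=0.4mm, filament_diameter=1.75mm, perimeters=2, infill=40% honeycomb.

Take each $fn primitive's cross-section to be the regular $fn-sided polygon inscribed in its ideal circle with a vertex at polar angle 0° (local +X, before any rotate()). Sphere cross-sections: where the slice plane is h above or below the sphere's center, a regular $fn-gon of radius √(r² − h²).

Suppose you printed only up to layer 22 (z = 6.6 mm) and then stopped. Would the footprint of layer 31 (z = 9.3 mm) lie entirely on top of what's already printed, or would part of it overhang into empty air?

Compare the two slices. At z = 6.6: the cube (footprint 14.5×11.5) is included at this height (area 166.75 mm²); the sphere at (16, 7): section is a regular 8-gon, circumradius = √(r²−h²) = √(8.5²−6.6²) = 5.356 (area = (8/2)·5.356²·sin(360°/8) = 81.15 mm²); After the difference (first − rest): starting from the 14.5×11.5 cube (166.75 mm²), the r=8.5 sphere at (16, 7) partially overlaps it — only the 25.37 mm² overlap (of its 81.15 mm²) is removed, clipping the outline — area = 141.38 mm². At z = 9.3: the cube (footprint 14.5×11.5) is included at this height (area 166.75 mm²); the sphere at (16, 7) is absent (|z−center|=9.300 > r=8.5); Subtracting the remaining from the first: none of the subtracted shapes is present at this height, so the 14.5×11.5 cube is unchanged — area = 166.75 mm². Checking containment: at z = 9.3 the cross-section extends beyond the z = 6.6 cross-section by about 25.37 mm².

part overhangs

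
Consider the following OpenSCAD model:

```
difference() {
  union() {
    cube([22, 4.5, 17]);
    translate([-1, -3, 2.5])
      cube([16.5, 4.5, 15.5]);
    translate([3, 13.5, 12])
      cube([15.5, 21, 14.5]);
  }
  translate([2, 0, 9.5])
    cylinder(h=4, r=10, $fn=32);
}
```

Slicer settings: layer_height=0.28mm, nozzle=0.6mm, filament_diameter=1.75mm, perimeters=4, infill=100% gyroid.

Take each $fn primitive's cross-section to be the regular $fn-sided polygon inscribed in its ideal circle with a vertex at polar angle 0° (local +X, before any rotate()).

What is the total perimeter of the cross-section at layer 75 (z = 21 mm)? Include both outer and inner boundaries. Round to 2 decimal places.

73.00 mm

At z = 21 mm: the cube does not reach this height (z outside [0, 17]); the cube at (-1, -3) is not intersected at this z (z outside [2.5, 18]); the 15.5×21 cube at (3, 13.5) contributes its full rectangle (perimeter 73.00 mm); Merging all regions: only the 15.5×21 cube at (3, 13.5) is present, so the union is just that shape — boundary = 73.00 mm; the cylinder at (2, 0) is not intersected at this z (z outside [9.5, 13.5]); After the difference (first − rest): none of the subtracted shapes is present at this height, so the result so far is unchanged — boundary = 73.00 mm. Overall, the cross-section is a single solid region. Total boundary length (outer) = 73.00 mm.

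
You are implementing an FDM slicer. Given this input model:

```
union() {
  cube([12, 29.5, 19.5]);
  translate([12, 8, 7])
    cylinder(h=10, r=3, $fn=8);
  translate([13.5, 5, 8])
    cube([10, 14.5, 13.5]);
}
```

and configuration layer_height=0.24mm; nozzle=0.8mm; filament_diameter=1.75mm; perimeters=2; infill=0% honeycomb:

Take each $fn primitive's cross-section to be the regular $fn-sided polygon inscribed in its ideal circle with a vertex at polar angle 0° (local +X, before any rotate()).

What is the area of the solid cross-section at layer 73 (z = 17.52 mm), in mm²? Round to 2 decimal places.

At z = 17.52 mm: the 12×29.5 cube contributes its full rectangle (area 354.00 mm²); the cylinder at (12, 8) is absent (z outside [7, 17]); the cube at (13.5, 5) (footprint 10×14.5) is included at this height (area 145.00 mm²); Merging all regions: the 2 present regions are separate (no shared area or edge), so areas and boundary lengths simply add and each stays a separate island — area = 499.00 mm². Overall, the cross-section has 2 separate islands. Net area = 499.00 mm².

499.00 mm²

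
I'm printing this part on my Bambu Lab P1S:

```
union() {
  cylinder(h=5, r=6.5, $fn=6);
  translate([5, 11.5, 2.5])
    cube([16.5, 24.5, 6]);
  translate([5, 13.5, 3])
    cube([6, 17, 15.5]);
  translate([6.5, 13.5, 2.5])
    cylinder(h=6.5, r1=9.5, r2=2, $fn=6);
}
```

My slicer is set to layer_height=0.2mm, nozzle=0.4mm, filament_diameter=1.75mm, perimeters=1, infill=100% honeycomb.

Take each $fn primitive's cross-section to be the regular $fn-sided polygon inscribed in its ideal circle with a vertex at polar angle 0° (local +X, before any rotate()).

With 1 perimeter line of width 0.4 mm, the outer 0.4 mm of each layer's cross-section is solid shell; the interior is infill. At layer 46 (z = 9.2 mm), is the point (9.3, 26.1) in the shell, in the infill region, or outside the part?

infill

At z = 9.2 mm: the cylinder is not intersected at this z (z outside [0, 5]); the cube at (5, 11.5) is absent (z outside [2.5, 8.5]); the cube at (5, 13.5) is present — its section is the full 6×17 rectangle; the cone at (6.5, 13.5) is absent (z outside [2.5, 9]); Merging all regions: only the 6×17 cube at (5, 13.5) is present, so the union is just that shape — 1 connected region. Overall, the cross-section is a single solid region. The nearest boundary edge runs (11.00, 13.50)→(11.00, 30.50); distance from the point to it = 1.70 mm. The point is inside the cross-section and 1.70 mm from the nearest boundary — more than the 0.4 mm shell width (1 × 0.4), so it's in the infill interior.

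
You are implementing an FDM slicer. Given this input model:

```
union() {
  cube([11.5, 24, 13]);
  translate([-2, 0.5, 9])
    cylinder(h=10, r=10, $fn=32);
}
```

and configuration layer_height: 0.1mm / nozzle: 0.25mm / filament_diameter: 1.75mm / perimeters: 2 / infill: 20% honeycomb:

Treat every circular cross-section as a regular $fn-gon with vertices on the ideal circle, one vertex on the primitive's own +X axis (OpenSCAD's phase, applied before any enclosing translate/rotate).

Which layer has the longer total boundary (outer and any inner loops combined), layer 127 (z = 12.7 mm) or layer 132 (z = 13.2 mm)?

Layer 127 (z = 12.7): the cube is present — its section is the full 11.5×24 rectangle (perimeter 71.00 mm); the r=10 cylinder at (-2, 0.5) gives a regular 32-gon of circumradius 10 (constant along its height) (perimeter = 2·32·10.000·sin(180°/32) = 62.73 mm); Merging all regions: the regions partially overlap (shared area 62.22 mm²), so the edge portions inside another operand are dropped and the merged outline is re-measured after clipping — boundary = 101.31 mm. So its perimeter = 101.31 mm. Layer 132 (z = 13.2): the cube is absent (z outside [0, 13]); the cylinder at (-2, 0.5): section is a regular 32-gon, circumradius r=10 (perimeter = 2·32·10.000·sin(180°/32) = 62.73 mm); Taking the union: only the r=10 cylinder at (-2, 0.5) is present, so the union is just that shape — boundary = 62.73 mm. So its perimeter = 62.73 mm. Layer 127 is larger (101.31 vs 62.73 mm).

layer 127 (z = 12.7 mm)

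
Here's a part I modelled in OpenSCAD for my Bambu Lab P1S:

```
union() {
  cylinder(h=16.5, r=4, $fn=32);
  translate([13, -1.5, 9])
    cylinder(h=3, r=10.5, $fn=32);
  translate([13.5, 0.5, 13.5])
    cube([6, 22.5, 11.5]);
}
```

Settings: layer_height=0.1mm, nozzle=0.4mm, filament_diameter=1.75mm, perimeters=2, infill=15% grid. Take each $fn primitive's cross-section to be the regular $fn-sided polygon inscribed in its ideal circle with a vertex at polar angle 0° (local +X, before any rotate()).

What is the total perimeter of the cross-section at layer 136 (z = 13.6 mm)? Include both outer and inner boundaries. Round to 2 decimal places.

At z = 13.6 mm: the r=4 cylinder gives a regular 32-gon of circumradius 4 (constant along its height) (perimeter = 2·32·4.000·sin(180°/32) = 25.09 mm); the cylinder at (13, -1.5) is not intersected at this z (z outside [9, 12]); the cube at (13.5, 0.5) is present — its section is the full 6×22.5 rectangle (perimeter 57.00 mm); Taking the union: the 2 present regions are separate (no shared area or edge), so areas and boundary lengths simply add and each stays a separate island — boundary = 82.09 mm. Overall, the cross-section has 2 separate islands. Total boundary length (outer) = 82.09 mm.

82.09 mm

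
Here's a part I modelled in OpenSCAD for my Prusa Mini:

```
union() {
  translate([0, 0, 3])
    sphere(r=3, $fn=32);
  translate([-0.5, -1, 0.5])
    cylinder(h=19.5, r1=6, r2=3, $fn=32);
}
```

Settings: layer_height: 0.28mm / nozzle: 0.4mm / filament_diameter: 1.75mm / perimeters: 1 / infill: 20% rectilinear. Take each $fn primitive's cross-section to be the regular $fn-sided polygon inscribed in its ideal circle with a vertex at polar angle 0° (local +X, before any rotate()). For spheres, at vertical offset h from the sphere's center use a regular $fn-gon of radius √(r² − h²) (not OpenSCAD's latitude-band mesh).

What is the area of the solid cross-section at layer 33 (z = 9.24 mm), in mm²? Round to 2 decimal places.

67.65 mm²

At z = 9.24 mm: the sphere is absent (|z−center|=6.240 > r=3); the cone at (-0.5, -1) (r1=6→r2=3) has section circumradius 4.655 here — a regular 32-gon (area = (32/2)·4.655²·sin(360°/32) = 67.65 mm²); Combining (union): only the cone at (-0.5, -1) is present, so the union is just that shape — area = 67.65 mm². Overall, the cross-section is a single solid region. Net area = 67.65 mm².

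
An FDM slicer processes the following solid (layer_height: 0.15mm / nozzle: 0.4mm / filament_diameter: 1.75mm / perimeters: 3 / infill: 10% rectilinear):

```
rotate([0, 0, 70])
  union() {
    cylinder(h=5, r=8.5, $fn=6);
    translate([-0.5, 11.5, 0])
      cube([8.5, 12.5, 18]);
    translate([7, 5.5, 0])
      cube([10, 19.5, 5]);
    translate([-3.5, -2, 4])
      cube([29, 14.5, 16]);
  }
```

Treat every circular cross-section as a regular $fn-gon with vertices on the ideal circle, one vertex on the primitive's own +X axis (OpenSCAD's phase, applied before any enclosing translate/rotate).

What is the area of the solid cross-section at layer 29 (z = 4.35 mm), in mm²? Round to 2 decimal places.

723.92 mm²

At z = 4.35 mm: the cylinder: section is a regular 6-gon, circumradius r=8.5 (area = (6/2)·8.500²·sin(360°/6) = 187.71 mm²); the 8.5×12.5 cube at (-0.5, 11.5) contributes its full rectangle (area 106.25 mm²); the 10×19.5 cube at (7, 5.5) contributes its full rectangle (area 195.00 mm²); the cube at (-3.5, -2) (footprint 29×14.5) is included at this height (area 420.50 mm²); Merging all regions: the regions partially overlap — summed areas 909.46 mm² minus the doubly-counted overlap 185.54 mm² gives 723.92 mm² — area = 723.92 mm²; (rotated 70° about Z; rotation is an isometry so areas/perimeters/island counts are preserved). Overall, the cross-section is a single solid region. Net area = 723.92 mm².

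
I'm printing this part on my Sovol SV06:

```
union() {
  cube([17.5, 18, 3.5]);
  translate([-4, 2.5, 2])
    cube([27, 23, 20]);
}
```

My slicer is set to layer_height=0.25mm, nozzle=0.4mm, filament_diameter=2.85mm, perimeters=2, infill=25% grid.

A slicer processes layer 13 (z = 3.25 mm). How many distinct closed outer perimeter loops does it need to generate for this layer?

At z = 3.25 mm: the 17.5×18 cube contributes its full rectangle; the 27×23 cube at (-4, 2.5) contributes its full rectangle; Merging all regions: the regions partially overlap (shared area 271.25 mm²), so overlapping operands fuse into one piece — 1 connected region. The result has 1 disconnected region.

1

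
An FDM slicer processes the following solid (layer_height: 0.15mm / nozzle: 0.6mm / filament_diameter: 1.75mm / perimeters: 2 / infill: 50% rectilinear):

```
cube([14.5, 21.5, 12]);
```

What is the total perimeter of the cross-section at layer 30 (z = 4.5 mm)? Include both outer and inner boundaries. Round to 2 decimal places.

At z = 4.5 mm: the 14.5×21.5 cube contributes its full rectangle (perimeter 72.00 mm). Overall, the cross-section is a single solid region. Total boundary length (outer) = 72.00 mm.

72.00 mm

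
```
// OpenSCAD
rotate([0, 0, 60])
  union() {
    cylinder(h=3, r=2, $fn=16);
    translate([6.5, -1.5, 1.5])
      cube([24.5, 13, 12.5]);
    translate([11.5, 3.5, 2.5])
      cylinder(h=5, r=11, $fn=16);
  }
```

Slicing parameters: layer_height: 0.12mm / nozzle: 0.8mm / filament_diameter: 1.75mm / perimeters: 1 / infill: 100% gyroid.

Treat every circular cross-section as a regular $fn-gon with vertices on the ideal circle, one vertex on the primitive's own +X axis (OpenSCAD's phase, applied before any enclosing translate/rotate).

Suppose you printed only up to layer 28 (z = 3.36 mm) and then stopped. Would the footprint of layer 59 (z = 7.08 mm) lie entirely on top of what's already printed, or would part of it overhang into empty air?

entirely on top

Compare the two slices. At z = 3.36: the cylinder is not intersected at this z (z outside [0, 3]); the 24.5×13 cube at (6.5, -1.5) contributes its full rectangle (area 318.50 mm²); the r=11 cylinder at (11.5, 3.5) contributes a regular 16-gon of circumradius 11 (area = (16/2)·11.000²·sin(360°/16) = 370.44 mm²); Merging all regions: the regions partially overlap — summed areas 688.94 mm² minus the doubly-counted overlap 195.61 mm² gives 493.33 mm² — area = 493.33 mm²; (whole slice rotated 60° about Z — lengths, areas and connectivity unchanged). At z = 7.08: the cylinder is absent (z outside [0, 3]); the cube at (6.5, -1.5) is present — its section is the full 24.5×13 rectangle (area 318.50 mm²); the cylinder at (11.5, 3.5): section is a regular 16-gon, circumradius r=11 (area = (16/2)·11.000²·sin(360°/16) = 370.44 mm²); Taking the union: the regions partially overlap — summed areas 688.94 mm² minus the doubly-counted overlap 195.61 mm² gives 493.33 mm² — area = 493.33 mm²; (whole slice rotated 60° about Z — lengths, areas and connectivity unchanged). Checking containment: the cross-section at z = 7.08 is a subset of the cross-section at z = 3.36.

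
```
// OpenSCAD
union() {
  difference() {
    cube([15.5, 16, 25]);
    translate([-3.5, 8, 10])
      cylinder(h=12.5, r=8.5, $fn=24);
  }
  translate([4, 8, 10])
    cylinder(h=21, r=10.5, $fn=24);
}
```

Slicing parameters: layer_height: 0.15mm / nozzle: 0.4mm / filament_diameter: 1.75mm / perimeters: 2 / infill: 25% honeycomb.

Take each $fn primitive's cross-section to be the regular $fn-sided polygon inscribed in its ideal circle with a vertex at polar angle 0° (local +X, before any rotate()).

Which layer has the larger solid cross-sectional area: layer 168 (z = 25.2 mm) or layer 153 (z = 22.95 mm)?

Layer 168 (z = 25.2): the cube is not intersected at this z (z outside [0, 25]); the cylinder at (-3.5, 8) does not reach this height (z outside [10, 22.5]); After the difference (first − rest): the first operand is absent here, so nothing remains; the r=10.5 cylinder at (4, 8) contributes a regular 24-gon of circumradius 10.5 (area = (24/2)·10.500²·sin(360°/24) = 342.42 mm²); Taking the union: only the r=10.5 cylinder at (4, 8) is present, so the union is just that shape — area = 342.42 mm². So its area = 342.42 mm². Layer 153 (z = 22.95): the cube is present — its section is the full 15.5×16 rectangle (area 248.00 mm²); the cylinder at (-3.5, 8) is absent (z outside [10, 22.5]); Taking the first minus the rest: none of the subtracted shapes is present at this height, so the 15.5×16 cube is unchanged — area = 248.00 mm²; the r=10.5 cylinder at (4, 8) contributes a regular 24-gon of circumradius 10.5 (area = (24/2)·10.500²·sin(360°/24) = 342.42 mm²); Merging all regions: the regions partially overlap — summed areas 590.42 mm² minus the doubly-counted overlap 212.84 mm² gives 377.58 mm² — area = 377.58 mm². So its area = 377.58 mm². Layer 153 is larger (377.58 vs 342.42 mm²).

layer 153 (z = 22.95 mm)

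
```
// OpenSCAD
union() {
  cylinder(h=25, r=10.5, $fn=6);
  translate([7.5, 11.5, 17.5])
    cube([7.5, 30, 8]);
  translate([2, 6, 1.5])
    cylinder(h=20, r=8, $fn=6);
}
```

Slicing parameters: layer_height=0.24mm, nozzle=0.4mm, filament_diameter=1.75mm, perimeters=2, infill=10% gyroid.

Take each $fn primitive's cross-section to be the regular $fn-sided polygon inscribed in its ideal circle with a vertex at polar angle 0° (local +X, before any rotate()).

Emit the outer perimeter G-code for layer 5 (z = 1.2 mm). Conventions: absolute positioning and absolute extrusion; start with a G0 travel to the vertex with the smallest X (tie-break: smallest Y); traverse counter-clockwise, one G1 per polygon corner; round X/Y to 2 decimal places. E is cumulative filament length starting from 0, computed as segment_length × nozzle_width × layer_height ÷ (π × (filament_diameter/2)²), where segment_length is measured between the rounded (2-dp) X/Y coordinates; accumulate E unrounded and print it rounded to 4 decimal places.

G0 X-10.50 Y0.00 Z1.20
G1 X-5.25 Y-9.09 E0.4190
G1 X5.25 Y-9.09 E0.8380
G1 X10.50 Y0.00 E1.2570
G1 X5.25 Y9.09 E1.6760
G1 X-5.25 Y9.09 E2.0950
G1 X-10.50 Y0.00 E2.5140

At z = 1.2 mm: the r=10.5 cylinder contributes a regular 6-gon of circumradius 10.5; the cube at (7.5, 11.5) is not intersected at this z (z outside [17.5, 25.5]); the cylinder at (2, 6) does not reach this height (z outside [1.5, 21.5]); Combining (union): only the r=10.5 cylinder is present, so the union is just that shape — 1 connected region. The outline is a single polygon with 6 vertices. Extrusion per mm of travel: 0.4 × 0.24 / (π × 0.875²) = 0.039912. Accumulating E over each segment gives final E = 2.5140.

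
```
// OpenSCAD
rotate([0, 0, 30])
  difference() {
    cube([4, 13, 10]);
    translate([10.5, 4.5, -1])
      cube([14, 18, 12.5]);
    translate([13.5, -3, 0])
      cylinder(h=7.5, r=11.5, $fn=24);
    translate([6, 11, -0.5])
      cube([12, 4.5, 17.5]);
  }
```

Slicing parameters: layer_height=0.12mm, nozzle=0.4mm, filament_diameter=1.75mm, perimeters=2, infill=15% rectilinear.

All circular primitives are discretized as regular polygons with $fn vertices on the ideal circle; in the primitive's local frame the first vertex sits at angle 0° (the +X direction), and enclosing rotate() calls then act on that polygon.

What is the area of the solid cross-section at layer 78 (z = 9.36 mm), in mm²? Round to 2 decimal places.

52.00 mm²

At z = 9.36 mm: the cube is present — its section is the full 4×13 rectangle (area 52.00 mm²); the cube at (10.5, 4.5) (footprint 14×18) is included at this height (area 252.00 mm²); the cylinder at (13.5, -3) is absent (z outside [0, 7.5]); the cube at (6, 11) (footprint 12×4.5) is included at this height (area 54.00 mm²); Subtracting the remaining from the first: starting from the 4×13 cube (52.00 mm²), the 14×18 cube at (10.5, 4.5) misses the remaining region (no effect); the 12×4.5 cube at (6, 11) misses the remaining region (no effect) — area = 52.00 mm²; (whole slice rotated 30° about Z — lengths, areas and connectivity unchanged). Overall, the cross-section is a single solid region. Net area = 52.00 mm².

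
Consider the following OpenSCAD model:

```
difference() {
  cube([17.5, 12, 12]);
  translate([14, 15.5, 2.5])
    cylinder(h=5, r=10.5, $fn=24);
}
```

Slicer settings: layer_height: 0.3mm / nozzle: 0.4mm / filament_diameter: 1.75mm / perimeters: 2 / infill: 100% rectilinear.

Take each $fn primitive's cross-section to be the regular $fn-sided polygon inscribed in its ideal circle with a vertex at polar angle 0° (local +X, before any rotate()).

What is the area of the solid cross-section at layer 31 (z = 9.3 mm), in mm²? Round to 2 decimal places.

210.00 mm²

At z = 9.3 mm: the cube is present — its section is the full 17.5×12 rectangle (area 210.00 mm²); the cylinder at (14, 15.5) is not intersected at this z (z outside [2.5, 7.5]); After the difference (first − rest): none of the subtracted shapes is present at this height, so the 17.5×12 cube is unchanged — area = 210.00 mm². Overall, the cross-section is a single solid region. Net area = 210.00 mm².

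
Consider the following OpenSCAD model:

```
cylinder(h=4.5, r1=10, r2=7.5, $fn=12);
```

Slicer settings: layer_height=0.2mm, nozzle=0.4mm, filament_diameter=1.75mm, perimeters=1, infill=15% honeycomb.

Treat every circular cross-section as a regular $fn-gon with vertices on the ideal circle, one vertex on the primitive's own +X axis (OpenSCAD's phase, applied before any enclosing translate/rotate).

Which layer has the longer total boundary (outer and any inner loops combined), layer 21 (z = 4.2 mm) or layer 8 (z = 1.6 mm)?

Layer 21 (z = 4.2): the cone: at t=0.933 of its height the radius interpolates to r₁+(r₂−r₁)t = 7.667, giving a regular 12-gon of that circumradius (perimeter = 2·12·7.667·sin(180°/12) = 47.62 mm). So its perimeter = 47.62 mm. Layer 8 (z = 1.6): the cone (r1=10→r2=7.5) has section circumradius 9.111 here — a regular 12-gon (perimeter = 2·12·9.111·sin(180°/12) = 56.60 mm). So its perimeter = 56.60 mm. Layer 8 is larger (56.60 vs 47.62 mm).

layer 8 (z = 1.6 mm)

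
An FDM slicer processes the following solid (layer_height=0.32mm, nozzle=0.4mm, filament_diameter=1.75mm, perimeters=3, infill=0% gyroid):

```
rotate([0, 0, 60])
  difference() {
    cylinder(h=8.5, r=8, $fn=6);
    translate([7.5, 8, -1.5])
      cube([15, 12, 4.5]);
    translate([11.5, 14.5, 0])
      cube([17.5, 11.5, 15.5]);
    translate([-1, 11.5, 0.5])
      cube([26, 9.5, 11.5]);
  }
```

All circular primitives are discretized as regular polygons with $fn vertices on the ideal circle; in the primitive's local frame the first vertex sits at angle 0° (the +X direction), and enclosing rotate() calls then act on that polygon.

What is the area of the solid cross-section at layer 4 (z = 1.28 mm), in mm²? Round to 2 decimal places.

166.28 mm²

At z = 1.28 mm: the r=8 cylinder contributes a regular 6-gon of circumradius 8 (area = (6/2)·8.000²·sin(360°/6) = 166.28 mm²); the cube at (7.5, 8) (footprint 15×12) is included at this height (area 180.00 mm²); the cube at (11.5, 14.5) (footprint 17.5×11.5) is included at this height (area 201.25 mm²); the cube at (-1, 11.5) (footprint 26×9.5) is included at this height (area 247.00 mm²); Taking the first minus the rest: starting from the r=8 cylinder (166.28 mm²), the 15×12 cube at (7.5, 8) misses the remaining region (no effect); the 17.5×11.5 cube at (11.5, 14.5) misses the remaining region (no effect); the 26×9.5 cube at (-1, 11.5) misses the remaining region (no effect) — area = 166.28 mm²; (whole slice rotated 60° about Z — lengths, areas and connectivity unchanged). Overall, the cross-section is a single solid region. Net area = 166.28 mm².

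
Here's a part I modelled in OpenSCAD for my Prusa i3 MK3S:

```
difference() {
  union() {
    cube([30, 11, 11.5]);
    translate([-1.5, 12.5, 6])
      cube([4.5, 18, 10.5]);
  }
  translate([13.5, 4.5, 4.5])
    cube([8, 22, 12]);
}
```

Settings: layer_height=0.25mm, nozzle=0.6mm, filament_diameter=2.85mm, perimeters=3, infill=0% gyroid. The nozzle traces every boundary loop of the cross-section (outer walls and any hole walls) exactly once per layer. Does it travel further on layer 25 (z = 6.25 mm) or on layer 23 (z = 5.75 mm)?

layer 25 (z = 6.25 mm)

Layer 25 (z = 6.25): the cube is present — its section is the full 30×11 rectangle (perimeter 82.00 mm); the cube at (-1.5, 12.5) (footprint 4.5×18) is included at this height (perimeter 45.00 mm); Combining (union): the 2 present regions are separate (no shared area or edge), so areas and boundary lengths simply add and each stays a separate island — boundary = 127.00 mm; the cube at (13.5, 4.5) is present — its section is the full 8×22 rectangle (perimeter 60.00 mm); After the difference (first − rest): starting from that combined region, the 8×22 cube at (13.5, 4.5) partially overlaps it — only the 52.00 mm² overlap (of its 176.00 mm²) is removed, clipping the outline — boundary = 140.00 mm. So its perimeter = 140.00 mm. Layer 23 (z = 5.75): the cube is present — its section is the full 30×11 rectangle (perimeter 82.00 mm); the cube at (-1.5, 12.5) does not reach this height (z outside [6, 16.5]); Merging all regions: only the 30×11 cube is present, so the union is just that shape — boundary = 82.00 mm; the cube at (13.5, 4.5) is present — its section is the full 8×22 rectangle (perimeter 60.00 mm); After the difference (first − rest): starting from that combined region, the 8×22 cube at (13.5, 4.5) partially overlaps it — only the 52.00 mm² overlap (of its 176.00 mm²) is removed, clipping the outline — boundary = 95.00 mm. So its perimeter = 95.00 mm. Layer 25 is larger (140.00 vs 95.00 mm).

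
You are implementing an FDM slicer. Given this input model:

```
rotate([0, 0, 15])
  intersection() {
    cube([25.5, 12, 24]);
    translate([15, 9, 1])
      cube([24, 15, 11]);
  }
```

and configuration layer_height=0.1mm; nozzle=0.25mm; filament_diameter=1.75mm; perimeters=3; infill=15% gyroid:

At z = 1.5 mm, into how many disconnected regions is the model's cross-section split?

At z = 1.5 mm: the 25.5×12 cube contributes its full rectangle; the cube at (15, 9) (footprint 24×15) is included at this height; Taking the intersection: the 24×15 cube at (15, 9) partially overlaps the 25.5×12 cube; clipping to the common part keeps 31.50 mm² — 1 connected region; (whole slice rotated 15° about Z — lengths, areas and connectivity unchanged). The result has 1 disconnected region.

1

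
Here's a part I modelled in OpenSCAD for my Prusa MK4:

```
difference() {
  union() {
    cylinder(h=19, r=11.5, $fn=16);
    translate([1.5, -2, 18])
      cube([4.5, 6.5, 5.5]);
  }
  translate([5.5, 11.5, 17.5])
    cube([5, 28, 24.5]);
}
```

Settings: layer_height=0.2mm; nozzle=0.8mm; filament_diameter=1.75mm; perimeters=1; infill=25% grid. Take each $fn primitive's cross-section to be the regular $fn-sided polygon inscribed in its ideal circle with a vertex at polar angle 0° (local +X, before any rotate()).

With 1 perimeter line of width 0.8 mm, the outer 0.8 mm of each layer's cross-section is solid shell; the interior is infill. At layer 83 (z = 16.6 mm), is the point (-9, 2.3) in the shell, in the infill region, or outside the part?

infill

At z = 16.6 mm: the cylinder: section is a regular 16-gon, circumradius r=11.5; the cube at (1.5, -2) is absent (z outside [18, 23.5]); Taking the union: only the r=11.5 cylinder is present, so the union is just that shape — 1 connected region; the cube at (5.5, 11.5) is not intersected at this z (z outside [17.5, 42]); After the difference (first − rest): none of the subtracted shapes is present at this height, so that combined region is unchanged — 1 connected region. Overall, the cross-section is a single solid region. The nearest boundary edge runs (-10.62, 4.40)→(-11.50, 0.00); distance from the point to it = 2.00 mm. The point is inside the cross-section and 2.00 mm from the nearest boundary — more than the 0.8 mm shell width (1 × 0.8), so it's in the infill interior.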